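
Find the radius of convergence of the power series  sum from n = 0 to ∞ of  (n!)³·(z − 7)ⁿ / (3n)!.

Apply the ratio test: |a_{n+1}| / |a_n| = (n+1)³/[(3n+1)·(3n+2)·(3n+3)], which tends to 1/27 as n → ∞.
Hence the series converges for |z − 7| < 1/(1/27) = 27, so the radius of convergence is 27.

R = 27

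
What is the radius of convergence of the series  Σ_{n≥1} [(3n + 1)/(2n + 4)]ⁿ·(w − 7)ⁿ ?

Root test: |a_n|^(1/n) = (3n + 1)/(2n + 4) → 3/2.
Hence the series converges for |w − 7| < 1/(3/2) = 2/3, so the radius of convergence is 2/3.

R = 2/3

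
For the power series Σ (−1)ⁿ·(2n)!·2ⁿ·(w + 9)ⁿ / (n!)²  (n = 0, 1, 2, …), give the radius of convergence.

R = 1/8

Ratio test: |a_{n+1}/a_n| = (2n+1)·(2n+2)/(n+1)² · 2 → 8 as n → ∞.
The series converges when 8 · |w + 9| < 1, giving R = 1/8.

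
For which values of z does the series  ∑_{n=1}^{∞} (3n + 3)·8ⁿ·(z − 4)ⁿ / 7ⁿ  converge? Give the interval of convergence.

By the ratio test, |a_{n+1}/a_n| = [(3(n+1) + 3)/(3n + 3)] · 8/7 → 8/7.
Hence the series converges for |z − 4| < 1/(8/7) = 7/8, so the radius of convergence is 7/8.
At z = 39/8: the terms have absolute value of order n, which does not tend to 0, so the series diverges by the divergence test.
At z = 25/8: the n-th term does not approach 0; divergence by the term test.

(25/8, 39/8)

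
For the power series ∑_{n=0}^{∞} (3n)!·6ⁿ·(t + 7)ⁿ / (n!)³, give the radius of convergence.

R = 1/162

By the ratio test, |a_{n+1}/a_n| = (3n+1)·(3n+2)·(3n+3)/(n+1)³ · 6 → 162.
Thus R = 1/(162) = 1/162.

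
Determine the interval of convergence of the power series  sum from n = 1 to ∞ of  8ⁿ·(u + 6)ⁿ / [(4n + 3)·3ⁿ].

By the ratio test, |a_{n+1}/a_n| = [(4n + 3)/(4(n+1) + 3)] · 8/3 → 8/3.
The series converges when 8/3 · |u + 6| < 1, giving R = 3/8.
Check u = -45/8: the terms behave like c/n; limit comparison with the harmonic series gives divergence.
At u = -51/8: convergence follows from the alternating series test (terms decrease monotonically to 0).

[-51/8, -45/8)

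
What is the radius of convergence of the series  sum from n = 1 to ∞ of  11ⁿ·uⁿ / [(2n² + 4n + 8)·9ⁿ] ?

Apply the ratio test: |a_{n+1}| / |a_n| = [(2n² + 4n + 8)/(2(n+1)² + 4(n+1) + 8)] · 11/9, which tends to 11/9 as n → ∞.
Hence the series converges for |u| < 1/(11/9) = 9/11, so the radius of convergence is 9/11.

R = 9/11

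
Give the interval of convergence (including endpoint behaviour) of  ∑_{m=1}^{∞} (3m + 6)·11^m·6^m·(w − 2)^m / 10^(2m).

(16/33, 116/33)

Apply the ratio test: |a_{m+1}| / |a_m| = [(3(m+1) + 6)/(3m + 6)] · 11·6/100, which tends to 33/50 as m → ∞.
The series converges when 33/50 · |w − 2| < 1, giving R = 50/33.
At w = 116/33: the terms have absolute value of order m, which does not tend to 0, so the series diverges by the divergence test.
When w = 16/33, the m-th term does not approach 0; divergence by the term test.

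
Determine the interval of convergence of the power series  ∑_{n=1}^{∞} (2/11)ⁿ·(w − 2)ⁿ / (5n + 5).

By the ratio test, |a_{n+1}/a_n| = [(5n + 5)/(5(n+1) + 5)] · 2/11 → 2/11.
The series converges when 2/11 · |w − 2| < 1, giving R = 11/2.
At w = 15/2: the terms behave like c/n; limit comparison with the harmonic series gives divergence.
When w = -7/2, convergence follows from the alternating series test (terms decrease monotonically to 0).

[-7/2, 15/2)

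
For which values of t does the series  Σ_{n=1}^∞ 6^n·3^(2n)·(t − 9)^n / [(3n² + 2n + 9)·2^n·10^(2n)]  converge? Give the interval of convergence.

[143/27, 343/27]

Ratio test: |a_{n+1}/a_n| = [(3n² + 2n + 9)/(3(n+1)² + 2(n+1) + 9)] · 6·9/(2·100) → 27/100 as n → ∞.
Convergence for |t − 9| · 27/100 < 1, i.e. |t − 9| < 100/27. So R = 100/27.
Check t = 343/27: absolute convergence follows by limit comparison with Σ 1/n².
Check t = 143/27: the terms are on the order of 1/n², so the series converges absolutely by comparison with the p-series (p = 2 > 1).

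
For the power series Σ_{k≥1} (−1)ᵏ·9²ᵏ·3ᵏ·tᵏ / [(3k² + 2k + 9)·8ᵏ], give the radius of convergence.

Ratio test: |a_{k+1}/a_k| = [(3k² + 2k + 9)/(3(k+1)² + 2(k+1) + 9)] · 81·3/8 → 243/8 as k → ∞.
The series converges when 243/8 · |t| < 1, giving R = 8/243.

R = 8/243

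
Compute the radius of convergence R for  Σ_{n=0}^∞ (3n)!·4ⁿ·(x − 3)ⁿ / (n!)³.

R = 1/108

Ratio test: |a_{n+1}/a_n| = (3n+1)·(3n+2)·(3n+3)/(n+1)³ · 4 → 108 as n → ∞.
The series converges when 108 · |x − 3| < 1, giving R = 1/108.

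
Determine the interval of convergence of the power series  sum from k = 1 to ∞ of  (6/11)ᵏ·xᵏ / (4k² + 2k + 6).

[-11/6, 11/6]

Apply the ratio test: |a_{k+1}| / |a_k| = [(4k² + 2k + 6)/(4(k+1)² + 2(k+1) + 6)] · 6/11, which tends to 6/11 as k → ∞.
Hence the series converges for |x| < 1/(6/11) = 11/6, so the radius of convergence is 11/6.
At x = 11/6: absolute convergence follows by limit comparison with Σ 1/k².
When x = -11/6, the terms are on the order of 1/k², so the series converges absolutely by comparison with the p-series (p = 2 > 1).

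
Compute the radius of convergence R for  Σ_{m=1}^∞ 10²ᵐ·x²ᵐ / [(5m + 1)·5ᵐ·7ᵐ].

R = √35/10

Ratio test: |a_{m+1}/a_m| = [(5m + 1)/(5(m+1) + 1)] · 100/(5·7) → 20/7 as m → ∞.
Since the exponent of x increases by 2 each term, convergence requires |x|² < 7/20, hence R = √35/10.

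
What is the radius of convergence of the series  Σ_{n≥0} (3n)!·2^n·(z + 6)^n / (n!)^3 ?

Ratio test: |a_{n+1}/a_n| = (3n+1)·(3n+2)·(3n+3)/(n+1)³ · 2 → 54 as n → ∞.
Thus R = 1/(54) = 1/54.

R = 1/54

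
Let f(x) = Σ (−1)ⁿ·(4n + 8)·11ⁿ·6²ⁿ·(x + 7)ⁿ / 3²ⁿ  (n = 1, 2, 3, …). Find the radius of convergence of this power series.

By the ratio test, |a_{n+1}/a_n| = [(4(n+1) + 8)/(4n + 8)] · 11·36/9 → 44.
Thus R = 1/(44) = 1/44.

R = 1/44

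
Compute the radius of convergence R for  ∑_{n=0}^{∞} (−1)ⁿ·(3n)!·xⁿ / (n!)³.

R = 1/27

Apply the ratio test: |a_{n+1}| / |a_n| = (3n+1)·(3n+2)·(3n+3)/(n+1)³, which tends to 27 as n → ∞.
Hence the series converges for |x| < 1/(27) = 1/27, so the radius of convergence is 1/27.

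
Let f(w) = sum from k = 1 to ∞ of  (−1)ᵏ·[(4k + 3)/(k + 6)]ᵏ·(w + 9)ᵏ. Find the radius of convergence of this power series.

R = 1/4

Root test: |a_k|^(1/k) = (4k + 3)/(k + 6) → 4.
The series converges when 4 · |w + 9| < 1, giving R = 1/4.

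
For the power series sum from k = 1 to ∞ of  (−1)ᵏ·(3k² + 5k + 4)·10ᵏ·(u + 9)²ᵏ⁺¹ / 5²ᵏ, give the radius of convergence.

R = √10/2

Ratio test: |a_{k+1}/a_k| = [(3(k+1)² + 5(k+1) + 4)/(3k² + 5k + 4)] · 10/25 → 2/5 as k → ∞.
Since the exponent of (u + 9) increases by 2 each term, convergence requires |u + 9|² < 5/2, hence R = √10/2.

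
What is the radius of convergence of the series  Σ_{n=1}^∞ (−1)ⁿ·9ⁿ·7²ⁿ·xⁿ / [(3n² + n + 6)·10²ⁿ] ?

R = 100/441

The ratio of consecutive coefficients is [(3n² + n + 6)/(3(n+1)² + (n+1) + 6)] · 9·49/100 → 441/100.
Convergence for |x| · 441/100 < 1, i.e. |x| < 100/441. So R = 100/441.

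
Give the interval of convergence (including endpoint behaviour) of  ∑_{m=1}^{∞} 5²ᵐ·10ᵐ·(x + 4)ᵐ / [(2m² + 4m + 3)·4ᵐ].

[-502/125, -498/125]

The ratio of consecutive coefficients is [(2m² + 4m + 3)/(2(m+1)² + 4(m+1) + 3)] · 25·10/4 → 125/2.
Convergence for |x + 4| · 125/2 < 1, i.e. |x + 4| < 2/125. So R = 2/125.
Endpoint x = -498/125: the series is dominated by a constant times Σ 1/m², which converges (p = 2 > 1).
Endpoint x = -502/125: the series is dominated by a constant times Σ 1/m², which converges (p = 2 > 1).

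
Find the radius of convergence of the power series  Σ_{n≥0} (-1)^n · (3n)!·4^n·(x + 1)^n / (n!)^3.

Ratio test: |a_{n+1}/a_n| = (3n+1)·(3n+2)·(3n+3)/(n+1)³ · 4 → 108 as n → ∞.
Thus R = 1/(108) = 1/108.

R = 1/108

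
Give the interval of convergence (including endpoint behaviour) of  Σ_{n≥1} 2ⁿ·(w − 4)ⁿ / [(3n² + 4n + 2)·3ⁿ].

[5/2, 11/2]

The ratio of consecutive coefficients is [(3n² + 4n + 2)/(3(n+1)² + 4(n+1) + 2)] · 2/3 → 2/3.
Convergence for |w − 4| · 2/3 < 1, i.e. |w − 4| < 3/2. So R = 3/2.
Check w = 11/2: absolute convergence follows by limit comparison with Σ 1/n².
Endpoint w = 5/2: the series is dominated by a constant times Σ 1/n², which converges (p = 2 > 1).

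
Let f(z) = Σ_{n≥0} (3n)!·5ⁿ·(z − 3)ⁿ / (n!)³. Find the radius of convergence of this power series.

R = 1/135

Ratio test: |a_{n+1}/a_n| = (3n+1)·(3n+2)·(3n+3)/(n+1)³ · 5 → 135 as n → ∞.
The series converges when 135 · |z − 3| < 1, giving R = 1/135.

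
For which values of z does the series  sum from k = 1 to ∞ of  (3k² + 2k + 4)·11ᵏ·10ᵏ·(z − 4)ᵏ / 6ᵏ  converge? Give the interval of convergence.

Apply the ratio test: |a_{k+1}| / |a_k| = [(3(k+1)² + 2(k+1) + 4)/(3k² + 2k + 4)] · 11·10/6, which tends to 55/3 as k → ∞.
Thus R = 1/(55/3) = 3/55.
Check z = 223/55: the terms do not tend to 0, so the series diverges.
Check z = 217/55: the terms have absolute value of order k², which does not tend to 0, so the series diverges by the divergence test.

(217/55, 223/55)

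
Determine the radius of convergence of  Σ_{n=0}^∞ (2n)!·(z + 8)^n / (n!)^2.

R = 1/4

The ratio of consecutive coefficients is (2n+1)·(2n+2)/(n+1)² → 4.
Hence the series converges for |z + 8| < 1/(4) = 1/4, so the radius of convergence is 1/4.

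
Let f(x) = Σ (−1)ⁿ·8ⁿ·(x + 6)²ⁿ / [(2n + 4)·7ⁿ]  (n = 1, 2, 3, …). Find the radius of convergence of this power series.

R = √14/4

By the ratio test, |a_{n+1}/a_n| = [(2n + 4)/(2(n+1) + 4)] · 8/7 → 8/7.
Since the exponent of (x + 6) increases by 2 each term, convergence requires |x + 6|² < 7/8, hence R = √14/4.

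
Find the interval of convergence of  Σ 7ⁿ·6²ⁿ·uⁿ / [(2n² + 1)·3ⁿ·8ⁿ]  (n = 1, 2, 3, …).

[-2/21, 2/21]

Ratio test: |a_{n+1}/a_n| = [(2n² + 1)/(2(n+1)² + 1)] · 7·36/(3·8) → 21/2 as n → ∞.
Hence the series converges for |u| < 1/(21/2) = 2/21, so the radius of convergence is 2/21.
Check u = 2/21: the terms are on the order of 1/n², so the series converges absolutely by comparison with the p-series (p = 2 > 1).
Check u = -2/21: the terms are on the order of 1/n², so the series converges absolutely by comparison with the p-series (p = 2 > 1).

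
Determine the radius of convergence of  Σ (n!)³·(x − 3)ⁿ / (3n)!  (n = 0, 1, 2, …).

R = 27

Ratio test: |a_{n+1}/a_n| = (n+1)³/[(3n+1)·(3n+2)·(3n+3)] → 1/27 as n → ∞.
Thus R = 1/(1/27) = 27.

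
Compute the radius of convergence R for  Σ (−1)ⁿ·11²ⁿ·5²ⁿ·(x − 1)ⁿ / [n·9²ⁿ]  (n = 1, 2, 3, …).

R = 81/3025

The ratio of consecutive coefficients is [n/(n+1)] · 121·25/81 → 3025/81.
Convergence for |x − 1| · 3025/81 < 1, i.e. |x − 1| < 81/3025. So R = 81/3025.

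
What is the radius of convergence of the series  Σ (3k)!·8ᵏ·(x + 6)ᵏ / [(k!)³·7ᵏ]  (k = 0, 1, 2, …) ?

R = 7/216

The ratio of consecutive coefficients is (3k+1)·(3k+2)·(3k+3)/(k+1)³ · 8/7 → 216/7.
Convergence for |x + 6| · 216/7 < 1, i.e. |x + 6| < 7/216. So R = 7/216.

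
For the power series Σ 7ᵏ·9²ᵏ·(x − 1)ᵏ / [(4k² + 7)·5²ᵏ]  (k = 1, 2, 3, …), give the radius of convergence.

R = 25/567

By the ratio test, |a_{k+1}/a_k| = [(4k² + 7)/(4(k+1)² + 7)] · 7·81/25 → 567/25.
The series converges when 567/25 · |x − 1| < 1, giving R = 25/567.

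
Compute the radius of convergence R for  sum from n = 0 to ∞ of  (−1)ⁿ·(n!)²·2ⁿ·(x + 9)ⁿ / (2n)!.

R = 2

Ratio test: |a_{n+1}/a_n| = (n+1)²/[(2n+1)·(2n+2)] · 2 → 1/2 as n → ∞.
The series converges when 1/2 · |x + 9| < 1, giving R = 2.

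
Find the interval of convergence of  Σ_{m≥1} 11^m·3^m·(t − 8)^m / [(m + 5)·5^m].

[259/33, 269/33)

The ratio of consecutive coefficients is [(m + 5)/((m+1) + 5)] · 11·3/5 → 33/5.
Hence the series converges for |t − 8| < 1/(33/5) = 5/33, so the radius of convergence is 5/33.
When t = 269/33, the terms are asymptotic to a nonzero constant times 1/m, so the series diverges by limit comparison with Σ 1/m.
When t = 259/33, the terms alternate in sign and decrease monotonically to 0 in absolute value (size ~ c/m), so the alternating series test gives convergence.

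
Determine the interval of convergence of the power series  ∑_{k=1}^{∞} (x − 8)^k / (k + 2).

[7, 9)

Apply the ratio test: |a_{k+1}| / |a_k| = (k + 2)/((k+1) + 2), which tends to 1 as k → ∞.
Hence R = 1.
When x = 9, the terms behave like c/k; limit comparison with the harmonic series gives divergence.
When x = 7, convergence follows from the alternating series test (terms decrease monotonically to 0).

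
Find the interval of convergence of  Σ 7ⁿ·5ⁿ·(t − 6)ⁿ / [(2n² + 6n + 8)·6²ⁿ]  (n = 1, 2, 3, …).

The ratio of consecutive coefficients is [(2n² + 6n + 8)/(2(n+1)² + 6(n+1) + 8)] · 7·5/36 → 35/36.
Thus R = 1/(35/36) = 36/35.
At t = 246/35: the terms are on the order of 1/n², so the series converges absolutely by comparison with the p-series (p = 2 > 1).
Check t = 174/35: absolute convergence follows by limit comparison with Σ 1/n².

[174/35, 246/35]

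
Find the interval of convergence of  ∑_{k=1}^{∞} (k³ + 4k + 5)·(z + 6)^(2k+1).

Ratio test: |a_{k+1}/a_k| = ((k+1)³ + 4(k+1) + 5)/(k³ + 4k + 5) → 1 as k → ∞.
Successive powers of (z + 6) differ by 2, so the series converges when |z + 6|² · 1 < 1, i.e. |z + 6| < √(1) = 1. So R = 1.
Endpoint z = -5: the terms do not tend to 0, so the series diverges.
Endpoint z = -7: the k-th term does not approach 0; divergence by the term test.

(-7, -5)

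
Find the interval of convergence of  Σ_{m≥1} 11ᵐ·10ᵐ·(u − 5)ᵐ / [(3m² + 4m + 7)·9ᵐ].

[541/110, 559/110]

The ratio of consecutive coefficients is [(3m² + 4m + 7)/(3(m+1)² + 4(m+1) + 7)] · 11·10/9 → 110/9.
Convergence for |u − 5| · 110/9 < 1, i.e. |u − 5| < 9/110. So R = 9/110.
When u = 559/110, the terms are on the order of 1/m², so the series converges absolutely by comparison with the p-series (p = 2 > 1).
Check u = 541/110: the terms are on the order of 1/m², so the series converges absolutely by comparison with the p-series (p = 2 > 1).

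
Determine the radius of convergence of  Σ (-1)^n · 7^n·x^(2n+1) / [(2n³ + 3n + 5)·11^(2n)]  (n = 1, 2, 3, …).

R = 11√7/7

By the ratio test, |a_{n+1}/a_n| = [(2n³ + 3n + 5)/(2(n+1)³ + 3(n+1) + 5)] · 7/121 → 7/121.
Writing y = x², the series in y has radius 121/7, so |x| < √(121/7) and R = 11√7/7.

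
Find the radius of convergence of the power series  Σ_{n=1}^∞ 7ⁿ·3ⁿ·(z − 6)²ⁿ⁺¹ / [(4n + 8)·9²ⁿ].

R = 3√21/7

Ratio test: |a_{n+1}/a_n| = [(4n + 8)/(4(n+1) + 8)] · 7·3/81 → 7/27 as n → ∞.
Since the exponent of (z − 6) increases by 2 each term, convergence requires |z − 6|² < 27/7, hence R = 3√21/7.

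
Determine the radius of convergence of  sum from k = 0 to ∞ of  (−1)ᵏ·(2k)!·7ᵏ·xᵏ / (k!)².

R = 1/28

Ratio test: |a_{k+1}/a_k| = (2k+1)·(2k+2)/(k+1)² · 7 → 28 as k → ∞.
Hence the series converges for |x| < 1/(28) = 1/28, so the radius of convergence is 1/28.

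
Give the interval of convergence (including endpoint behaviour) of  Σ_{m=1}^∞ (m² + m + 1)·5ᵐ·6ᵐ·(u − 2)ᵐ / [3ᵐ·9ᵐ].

(11/10, 29/10)

Ratio test: |a_{m+1}/a_m| = [((m+1)² + (m+1) + 1)/(m² + m + 1)] · 5·6/(3·9) → 10/9 as m → ∞.
Convergence for |u − 2| · 10/9 < 1, i.e. |u − 2| < 9/10. So R = 9/10.
At u = 29/10: the terms do not tend to 0, so the series diverges.
When u = 11/10, the terms do not tend to 0, so the series diverges.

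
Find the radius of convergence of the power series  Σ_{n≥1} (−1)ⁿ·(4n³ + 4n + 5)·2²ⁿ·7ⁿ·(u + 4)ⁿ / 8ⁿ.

R = 2/7

Apply the ratio test: |a_{n+1}| / |a_n| = [(4(n+1)³ + 4(n+1) + 5)/(4n³ + 4n + 5)] · 4·7/8, which tends to 7/2 as n → ∞.
Hence the series converges for |u + 4| < 1/(7/2) = 2/7, so the radius of convergence is 2/7.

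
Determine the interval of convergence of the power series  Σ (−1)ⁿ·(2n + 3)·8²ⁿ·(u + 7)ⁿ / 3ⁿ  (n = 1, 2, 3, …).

(-451/64, -445/64)

Apply the ratio test: |a_{n+1}| / |a_n| = [(2(n+1) + 3)/(2n + 3)] · 64/3, which tends to 64/3 as n → ∞.
Hence the series converges for |u + 7| < 1/(64/3) = 3/64, so the radius of convergence is 3/64.
When u = -445/64, the terms do not tend to 0, so the series diverges.
When u = -451/64, the terms do not tend to 0, so the series diverges.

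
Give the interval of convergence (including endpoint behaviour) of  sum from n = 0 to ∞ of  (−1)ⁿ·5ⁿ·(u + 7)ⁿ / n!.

(−∞, ∞)

The ratio of consecutive coefficients is 5 · 1/(n+1) → 0.
The ratio tends to 0 regardless of u, hence R = ∞.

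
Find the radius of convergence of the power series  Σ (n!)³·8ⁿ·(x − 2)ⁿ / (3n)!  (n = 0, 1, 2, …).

R = 27/8

Ratio test: |a_{n+1}/a_n| = (n+1)³/[(3n+1)·(3n+2)·(3n+3)] · 8 → 8/27 as n → ∞.
Hence the series converges for |x − 2| < 1/(8/27) = 27/8, so the radius of convergence is 27/8.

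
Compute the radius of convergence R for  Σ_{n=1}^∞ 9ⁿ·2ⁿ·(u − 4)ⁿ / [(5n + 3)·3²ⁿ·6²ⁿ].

R = 18

By the ratio test, |a_{n+1}/a_n| = [(5n + 3)/(5(n+1) + 3)] · 9·2/(9·36) → 1/18.
Hence the series converges for |u − 4| < 1/(1/18) = 18, so the radius of convergence is 18.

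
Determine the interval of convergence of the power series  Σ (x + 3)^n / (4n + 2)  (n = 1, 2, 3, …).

[-4, -2)

The ratio of consecutive coefficients is (4n + 2)/(4(n+1) + 2) → 1.
Convergence for |x + 3| < 1, so R = 1.
Endpoint x = -2: comparison with the harmonic series Σ 1/n shows the series diverges.
Check x = -4: the terms alternate in sign and decrease monotonically to 0 in absolute value (size ~ c/n), so the alternating series test gives convergence.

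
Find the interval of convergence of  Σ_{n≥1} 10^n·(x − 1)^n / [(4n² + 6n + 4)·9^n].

By the ratio test, |a_{n+1}/a_n| = [(4n² + 6n + 4)/(4(n+1)² + 6(n+1) + 4)] · 10/9 → 10/9.
Thus R = 1/(10/9) = 9/10.
Endpoint x = 19/10: the series is dominated by a constant times Σ 1/n², which converges (p = 2 > 1).
Check x = 1/10: absolute convergence follows by limit comparison with Σ 1/n².

[1/10, 19/10]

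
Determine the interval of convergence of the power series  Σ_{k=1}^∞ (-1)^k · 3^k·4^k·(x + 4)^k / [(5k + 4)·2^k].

Apply the ratio test: |a_{k+1}| / |a_k| = [(5k + 4)/(5(k+1) + 4)] · 3·4/2, which tends to 6 as k → ∞.
Thus R = 1/(6) = 1/6.
At x = -23/6: an alternating series whose terms decrease to 0 in absolute value, so it converges by the Leibniz criterion.
Check x = -25/6: comparison with the harmonic series Σ 1/k shows the series diverges.

(-25/6, -23/6]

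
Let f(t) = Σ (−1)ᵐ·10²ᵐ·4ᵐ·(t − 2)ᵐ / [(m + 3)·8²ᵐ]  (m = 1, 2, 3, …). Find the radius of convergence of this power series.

Ratio test: |a_{m+1}/a_m| = [(m + 3)/((m+1) + 3)] · 100·4/64 → 25/4 as m → ∞.
Hence the series converges for |t − 2| < 1/(25/4) = 4/25, so the radius of convergence is 4/25.

R = 4/25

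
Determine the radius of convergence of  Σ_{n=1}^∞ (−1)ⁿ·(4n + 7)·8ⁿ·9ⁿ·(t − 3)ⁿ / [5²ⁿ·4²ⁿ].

R = 50/9

By the ratio test, |a_{n+1}/a_n| = [(4(n+1) + 7)/(4n + 7)] · 8·9/(25·16) → 9/50.
Convergence for |t − 3| · 9/50 < 1, i.e. |t − 3| < 50/9. So R = 50/9.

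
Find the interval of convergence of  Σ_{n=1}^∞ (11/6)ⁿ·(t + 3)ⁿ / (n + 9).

[-39/11, -27/11)

Ratio test: |a_{n+1}/a_n| = [(n + 9)/((n+1) + 9)] · 11/6 → 11/6 as n → ∞.
Thus R = 1/(11/6) = 6/11.
Check t = -27/11: comparison with the harmonic series Σ 1/n shows the series diverges.
At t = -39/11: the terms alternate in sign and decrease monotonically to 0 in absolute value (size ~ c/n), so the alternating series test gives convergence.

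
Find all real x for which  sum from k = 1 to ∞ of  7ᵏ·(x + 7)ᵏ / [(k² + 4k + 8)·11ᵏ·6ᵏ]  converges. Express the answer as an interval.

Ratio test: |a_{k+1}/a_k| = [(k² + 4k + 8)/((k+1)² + 4(k+1) + 8)] · 7/(11·6) → 7/66 as k → ∞.
Convergence for |x + 7| · 7/66 < 1, i.e. |x + 7| < 66/7. So R = 66/7.
At x = 17/7: the terms are on the order of 1/k², so the series converges absolutely by comparison with the p-series (p = 2 > 1).
Endpoint x = -115/7: the series is dominated by a constant times Σ 1/k², which converges (p = 2 > 1).

[-115/7, 17/7]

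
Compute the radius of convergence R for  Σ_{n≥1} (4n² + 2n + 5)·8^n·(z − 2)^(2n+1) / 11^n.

R = √22/4

By the ratio test, |a_{n+1}/a_n| = [(4(n+1)² + 2(n+1) + 5)/(4n² + 2n + 5)] · 8/11 → 8/11.
Successive powers of (z − 2) differ by 2, so the series converges when |z − 2|² · 8/11 < 1, i.e. |z − 2| < √(11/8). So R = √22/4.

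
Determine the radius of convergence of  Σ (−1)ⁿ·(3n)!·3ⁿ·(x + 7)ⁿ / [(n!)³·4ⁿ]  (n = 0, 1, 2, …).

Apply the ratio test: |a_{n+1}| / |a_n| = (3n+1)·(3n+2)·(3n+3)/(n+1)³ · 3/4, which tends to 81/4 as n → ∞.
The series converges when 81/4 · |x + 7| < 1, giving R = 4/81.

R = 4/81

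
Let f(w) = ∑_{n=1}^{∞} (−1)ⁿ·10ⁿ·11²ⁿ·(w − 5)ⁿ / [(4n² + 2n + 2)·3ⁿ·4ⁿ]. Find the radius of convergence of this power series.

Ratio test: |a_{n+1}/a_n| = [(4n² + 2n + 2)/(4(n+1)² + 2(n+1) + 2)] · 10·121/(3·4) → 605/6 as n → ∞.
Convergence for |w − 5| · 605/6 < 1, i.e. |w − 5| < 6/605. So R = 6/605.

R = 6/605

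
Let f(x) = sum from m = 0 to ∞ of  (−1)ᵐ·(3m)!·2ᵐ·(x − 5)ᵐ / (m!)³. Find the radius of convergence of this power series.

R = 1/54

The ratio of consecutive coefficients is (3m+1)·(3m+2)·(3m+3)/(m+1)³ · 2 → 54.
Convergence for |x − 5| · 54 < 1, i.e. |x − 5| < 1/54. So R = 1/54.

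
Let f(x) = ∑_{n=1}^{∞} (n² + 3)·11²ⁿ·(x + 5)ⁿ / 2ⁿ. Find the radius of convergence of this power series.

R = 2/121

By the ratio test, |a_{n+1}/a_n| = [((n+1)² + 3)/(n² + 3)] · 121/2 → 121/2.
Thus R = 1/(121/2) = 2/121.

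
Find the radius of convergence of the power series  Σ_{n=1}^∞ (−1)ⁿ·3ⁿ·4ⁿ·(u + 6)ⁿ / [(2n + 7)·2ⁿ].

The ratio of consecutive coefficients is [(2n + 7)/(2(n+1) + 7)] · 3·4/2 → 6.
Convergence for |u + 6| · 6 < 1, i.e. |u + 6| < 1/6. So R = 1/6.

R = 1/6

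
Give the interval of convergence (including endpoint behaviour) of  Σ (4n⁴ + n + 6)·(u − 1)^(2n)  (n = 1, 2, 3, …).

Ratio test: |a_{n+1}/a_n| = (4(n+1)⁴ + (n+1) + 6)/(4n⁴ + n + 6) → 1 as n → ∞.
Writing y = (u − 1)², the series in y has radius 1, so |u − 1| < √(1) = 1 and R = 1.
Endpoint u = 2: the terms have absolute value of order n⁴, which does not tend to 0, so the series diverges by the divergence test.
At u = 0: the n-th term does not approach 0; divergence by the term test.

(0, 2)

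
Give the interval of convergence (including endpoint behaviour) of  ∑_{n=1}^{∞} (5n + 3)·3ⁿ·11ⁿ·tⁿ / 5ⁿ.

(-5/33, 5/33)

By the ratio test, |a_{n+1}/a_n| = [(5(n+1) + 3)/(5n + 3)] · 3·11/5 → 33/5.
The series converges when 33/5 · |t| < 1, giving R = 5/33.
At t = 5/33: the n-th term does not approach 0; divergence by the term test.
At t = -5/33: the n-th term does not approach 0; divergence by the term test.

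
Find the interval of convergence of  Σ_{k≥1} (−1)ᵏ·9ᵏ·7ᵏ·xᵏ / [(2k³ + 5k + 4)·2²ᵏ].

By the ratio test, |a_{k+1}/a_k| = [(2k³ + 5k + 4)/(2(k+1)³ + 5(k+1) + 4)] · 9·7/4 → 63/4.
The series converges when 63/4 · |x| < 1, giving R = 4/63.
Endpoint x = 4/63: the series is dominated by a constant times Σ 1/k³, which converges (p = 3 > 1).
Check x = -4/63: the terms are on the order of 1/k³, so the series converges absolutely by comparison with the p-series (p = 3 > 1).

[-4/63, 4/63]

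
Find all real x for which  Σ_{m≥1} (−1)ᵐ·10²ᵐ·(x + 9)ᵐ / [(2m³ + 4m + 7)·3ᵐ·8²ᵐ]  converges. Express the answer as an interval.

[-273/25, -177/25]

Apply the ratio test: |a_{m+1}| / |a_m| = [(2m³ + 4m + 7)/(2(m+1)³ + 4(m+1) + 7)] · 100/(3·64), which tends to 25/48 as m → ∞.
Hence the series converges for |x + 9| < 1/(25/48) = 48/25, so the radius of convergence is 48/25.
At x = -177/25: the series is dominated by a constant times Σ 1/m³, which converges (p = 3 > 1).
When x = -273/25, the series is dominated by a constant times Σ 1/m³, which converges (p = 3 > 1).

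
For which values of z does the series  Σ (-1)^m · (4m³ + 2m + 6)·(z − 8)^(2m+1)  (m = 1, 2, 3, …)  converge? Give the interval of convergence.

Ratio test: |a_{m+1}/a_m| = (4(m+1)³ + 2(m+1) + 6)/(4m³ + 2m + 6) → 1 as m → ∞.
Successive powers of (z − 8) differ by 2, so the series converges when |z − 8|² · 1 < 1, i.e. |z − 8| < √(1) = 1. So R = 1.
When z = 9, the m-th term does not approach 0; divergence by the term test.
Endpoint z = 7: the terms have absolute value of order m³, which does not tend to 0, so the series diverges by the divergence test.

(7, 9)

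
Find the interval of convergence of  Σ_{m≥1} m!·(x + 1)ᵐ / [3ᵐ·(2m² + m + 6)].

The ratio of consecutive coefficients is (m+1) · 1/3 · (2m² + m + 6)/(2(m+1)² + (m+1) + 6) → ∞.
Since the ratio → ∞, the series diverges for every x ≠ -1, and R = 0.

{-1}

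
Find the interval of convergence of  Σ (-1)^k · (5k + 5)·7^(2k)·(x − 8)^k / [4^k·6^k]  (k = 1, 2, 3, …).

By the ratio test, |a_{k+1}/a_k| = [(5(k+1) + 5)/(5k + 5)] · 49/(4·6) → 49/24.
Convergence for |x − 8| · 49/24 < 1, i.e. |x − 8| < 24/49. So R = 24/49.
Check x = 416/49: the terms do not tend to 0, so the series diverges.
Endpoint x = 368/49: the terms have absolute value of order k, which does not tend to 0, so the series diverges by the divergence test.

(368/49, 416/49)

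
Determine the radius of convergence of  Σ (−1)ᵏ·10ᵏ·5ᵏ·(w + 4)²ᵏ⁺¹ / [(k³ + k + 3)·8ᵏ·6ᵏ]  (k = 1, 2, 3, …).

R = 2√6/5

Apply the ratio test: |a_{k+1}| / |a_k| = [(k³ + k + 3)/((k+1)³ + (k+1) + 3)] · 10·5/(8·6), which tends to 25/24 as k → ∞.
Writing y = (w + 4)², the series in y has radius 24/25, so |w + 4| < √(24/25) and R = 2√6/5.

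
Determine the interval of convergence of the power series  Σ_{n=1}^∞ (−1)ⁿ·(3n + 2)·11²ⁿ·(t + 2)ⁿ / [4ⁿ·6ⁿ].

The ratio of consecutive coefficients is [(3(n+1) + 2)/(3n + 2)] · 121/(4·6) → 121/24.
The series converges when 121/24 · |t + 2| < 1, giving R = 24/121.
Check t = -218/121: the n-th term does not approach 0; divergence by the term test.
When t = -266/121, the n-th term does not approach 0; divergence by the term test.

(-266/121, -218/121)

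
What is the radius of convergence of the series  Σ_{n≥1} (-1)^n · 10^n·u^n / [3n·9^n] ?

R = 9/10

By the ratio test, |a_{n+1}/a_n| = [3n/3(n+1)] · 10/9 → 10/9.
Convergence for |u| · 10/9 < 1, i.e. |u| < 9/10. So R = 9/10.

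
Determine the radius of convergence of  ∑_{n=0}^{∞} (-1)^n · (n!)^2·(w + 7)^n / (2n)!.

By the ratio test, |a_{n+1}/a_n| = (n+1)²/[(2n+1)·(2n+2)] → 1/4.
Hence the series converges for |w + 7| < 1/(1/4) = 4, so the radius of convergence is 4.

R = 4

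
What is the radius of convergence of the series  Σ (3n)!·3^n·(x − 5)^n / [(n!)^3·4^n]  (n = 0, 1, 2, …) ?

R = 4/81

Apply the ratio test: |a_{n+1}| / |a_n| = (3n+1)·(3n+2)·(3n+3)/(n+1)³ · 3/4, which tends to 81/4 as n → ∞.
Convergence for |x − 5| · 81/4 < 1, i.e. |x − 5| < 4/81. So R = 4/81.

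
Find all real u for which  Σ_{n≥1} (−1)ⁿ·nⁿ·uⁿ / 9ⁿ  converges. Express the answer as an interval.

Applying the root test, |a_n|^(1/n) = n/9 → ∞.
The root grows without bound, so R = 0 (convergence only at u = 0).

{0}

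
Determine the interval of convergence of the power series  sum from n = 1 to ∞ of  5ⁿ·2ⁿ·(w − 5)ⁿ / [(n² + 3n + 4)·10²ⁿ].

[-5, 15]

Ratio test: |a_{n+1}/a_n| = [(n² + 3n + 4)/((n+1)² + 3(n+1) + 4)] · 5·2/100 → 1/10 as n → ∞.
Thus R = 1/(1/10) = 10.
When w = 15, absolute convergence follows by limit comparison with Σ 1/n².
When w = -5, the terms are on the order of 1/n², so the series converges absolutely by comparison with the p-series (p = 2 > 1).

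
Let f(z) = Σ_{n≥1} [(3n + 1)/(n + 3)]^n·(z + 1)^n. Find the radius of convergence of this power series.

By the Cauchy root test, |a_n|^(1/n) = (3n + 1)/(n + 3) → 3.
Convergence for |z + 1| · 3 < 1, i.e. |z + 1| < 1/3. So R = 1/3.

R = 1/3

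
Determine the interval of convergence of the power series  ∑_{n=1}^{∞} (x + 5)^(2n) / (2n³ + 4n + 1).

[-6, -4]

The ratio of consecutive coefficients is (2n³ + 4n + 1)/(2(n+1)³ + 4(n+1) + 1) → 1.
Since the exponent of (x + 5) increases by 2 each term, convergence requires |x + 5|² < 1, hence R = 1.
Endpoint x = -4: the terms are on the order of 1/n³, so the series converges absolutely by comparison with the p-series (p = 3 > 1).
At x = -6: absolute convergence follows by limit comparison with Σ 1/n³.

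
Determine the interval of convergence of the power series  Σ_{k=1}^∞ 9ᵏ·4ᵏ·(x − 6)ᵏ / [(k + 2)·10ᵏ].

Apply the ratio test: |a_{k+1}| / |a_k| = [(k + 2)/((k+1) + 2)] · 9·4/10, which tends to 18/5 as k → ∞.
Thus R = 1/(18/5) = 5/18.
When x = 113/18, the terms are asymptotic to a nonzero constant times 1/k, so the series diverges by limit comparison with Σ 1/k.
At x = 103/18: an alternating series whose terms decrease to 0 in absolute value, so it converges by the Leibniz criterion.

[103/18, 113/18)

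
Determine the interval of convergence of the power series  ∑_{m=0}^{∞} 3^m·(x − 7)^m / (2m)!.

(−∞, ∞)

Apply the ratio test: |a_{m+1}| / |a_m| = 3 · 1/[(2m+1)·(2m+2)], which tends to 0 as m → ∞.
Since the limit is 0 < 1 for every x, the series converges on all of ℝ and R = ∞.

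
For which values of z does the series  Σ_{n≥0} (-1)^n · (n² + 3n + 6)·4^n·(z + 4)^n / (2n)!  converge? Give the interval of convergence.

(−∞, ∞)

Apply the ratio test: |a_{n+1}| / |a_n| = ((n+1)² + 3(n+1) + 6)/(n² + 3n + 6) · 4 · 1/[(2n+1)·(2n+2)], which tends to 0 as n → ∞.
Since the limit is 0 < 1 for every z, the series converges on all of ℝ and R = ∞.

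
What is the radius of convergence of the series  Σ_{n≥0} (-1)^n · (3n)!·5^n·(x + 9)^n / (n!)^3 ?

Apply the ratio test: |a_{n+1}| / |a_n| = (3n+1)·(3n+2)·(3n+3)/(n+1)³ · 5, which tends to 135 as n → ∞.
Thus R = 1/(135) = 1/135.

R = 1/135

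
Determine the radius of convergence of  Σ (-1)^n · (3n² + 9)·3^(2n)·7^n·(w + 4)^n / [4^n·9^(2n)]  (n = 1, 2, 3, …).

By the ratio test, |a_{n+1}/a_n| = [(3(n+1)² + 9)/(3n² + 9)] · 9·7/(4·81) → 7/36.
Convergence for |w + 4| · 7/36 < 1, i.e. |w + 4| < 36/7. So R = 36/7.

R = 36/7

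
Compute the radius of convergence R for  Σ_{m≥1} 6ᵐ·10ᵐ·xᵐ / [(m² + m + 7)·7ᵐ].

R = 7/60

By the ratio test, |a_{m+1}/a_m| = [(m² + m + 7)/((m+1)² + (m+1) + 7)] · 6·10/7 → 60/7.
Convergence for |x| · 60/7 < 1, i.e. |x| < 7/60. So R = 7/60.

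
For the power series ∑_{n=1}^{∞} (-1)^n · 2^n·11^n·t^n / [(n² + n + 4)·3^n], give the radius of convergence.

Apply the ratio test: |a_{n+1}| / |a_n| = [(n² + n + 4)/((n+1)² + (n+1) + 4)] · 2·11/3, which tends to 22/3 as n → ∞.
Convergence for |t| · 22/3 < 1, i.e. |t| < 3/22. So R = 3/22.

R = 3/22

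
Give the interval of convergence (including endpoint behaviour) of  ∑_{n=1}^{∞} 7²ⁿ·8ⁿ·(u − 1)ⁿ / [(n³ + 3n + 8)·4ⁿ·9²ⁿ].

[17/98, 179/98]

Apply the ratio test: |a_{n+1}| / |a_n| = [(n³ + 3n + 8)/((n+1)³ + 3(n+1) + 8)] · 49·8/(4·81), which tends to 98/81 as n → ∞.
Thus R = 1/(98/81) = 81/98.
At u = 179/98: absolute convergence follows by limit comparison with Σ 1/n³.
Endpoint u = 17/98: absolute convergence follows by limit comparison with Σ 1/n³.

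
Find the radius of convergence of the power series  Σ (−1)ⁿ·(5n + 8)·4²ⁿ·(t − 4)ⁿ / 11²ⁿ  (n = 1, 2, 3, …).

The ratio of consecutive coefficients is [(5(n+1) + 8)/(5n + 8)] · 16/121 → 16/121.
Convergence for |t − 4| · 16/121 < 1, i.e. |t − 4| < 121/16. So R = 121/16.

R = 121/16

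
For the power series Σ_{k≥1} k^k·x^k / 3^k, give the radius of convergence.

Root test: |a_k|^(1/k) = k/3 → ∞.
Since the k-th root of |a_k| is unbounded, the series converges only at x = 0; R = 0.

R = 0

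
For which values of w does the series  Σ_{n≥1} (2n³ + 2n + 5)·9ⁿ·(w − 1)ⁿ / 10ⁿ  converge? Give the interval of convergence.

By the ratio test, |a_{n+1}/a_n| = [(2(n+1)³ + 2(n+1) + 5)/(2n³ + 2n + 5)] · 9/10 → 9/10.
The series converges when 9/10 · |w − 1| < 1, giving R = 10/9.
Endpoint w = 19/9: the terms have absolute value of order n³, which does not tend to 0, so the series diverges by the divergence test.
Endpoint w = -1/9: the n-th term does not approach 0; divergence by the term test.

(-1/9, 19/9)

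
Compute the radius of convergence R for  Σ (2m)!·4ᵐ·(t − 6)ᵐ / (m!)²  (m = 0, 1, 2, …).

R = 1/16

By the ratio test, |a_{m+1}/a_m| = (2m+1)·(2m+2)/(m+1)² · 4 → 16.
Hence the series converges for |t − 6| < 1/(16) = 1/16, so the radius of convergence is 1/16.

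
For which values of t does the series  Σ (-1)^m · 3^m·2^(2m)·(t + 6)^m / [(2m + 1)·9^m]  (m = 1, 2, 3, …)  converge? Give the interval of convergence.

The ratio of consecutive coefficients is [(2m + 1)/(2(m+1) + 1)] · 3·4/9 → 4/3.
Thus R = 1/(4/3) = 3/4.
When t = -21/4, convergence follows from the alternating series test (terms decrease monotonically to 0).
At t = -27/4: comparison with the harmonic series Σ 1/m shows the series diverges.

(-27/4, -21/4]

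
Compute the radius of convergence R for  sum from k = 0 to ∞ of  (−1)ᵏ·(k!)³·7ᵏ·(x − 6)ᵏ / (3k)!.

Apply the ratio test: |a_{k+1}| / |a_k| = (k+1)³/[(3k+1)·(3k+2)·(3k+3)] · 7, which tends to 7/27 as k → ∞.
Convergence for |x − 6| · 7/27 < 1, i.e. |x − 6| < 27/7. So R = 27/7.

R = 27/7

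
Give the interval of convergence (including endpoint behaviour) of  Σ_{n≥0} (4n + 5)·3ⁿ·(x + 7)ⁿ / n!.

Ratio test: |a_{n+1}/a_n| = (4(n+1) + 5)/(4n + 5) · 3 · 1/(n+1) → 0 as n → ∞.
Since the limit is 0 < 1 for every x, the series converges on all of ℝ and R = ∞.

(−∞, ∞)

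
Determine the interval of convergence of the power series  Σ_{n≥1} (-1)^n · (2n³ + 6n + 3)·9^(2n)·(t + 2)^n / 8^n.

Apply the ratio test: |a_{n+1}| / |a_n| = [(2(n+1)³ + 6(n+1) + 3)/(2n³ + 6n + 3)] · 81/8, which tends to 81/8 as n → ∞.
Hence the series converges for |t + 2| < 1/(81/8) = 8/81, so the radius of convergence is 8/81.
Check t = -154/81: the terms do not tend to 0, so the series diverges.
When t = -170/81, the n-th term does not approach 0; divergence by the term test.

(-170/81, -154/81)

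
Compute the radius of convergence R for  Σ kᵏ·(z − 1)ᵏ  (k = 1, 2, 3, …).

Applying the root test, |a_k|^(1/k) = k → ∞.
Since the k-th root of |a_k| is unbounded, the series converges only at z = 1; R = 0.

R = 0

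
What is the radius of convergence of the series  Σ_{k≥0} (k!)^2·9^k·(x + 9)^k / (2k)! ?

R = 4/9

The ratio of consecutive coefficients is (k+1)²/[(2k+1)·(2k+2)] · 9 → 9/4.
Convergence for |x + 9| · 9/4 < 1, i.e. |x + 9| < 4/9. So R = 4/9.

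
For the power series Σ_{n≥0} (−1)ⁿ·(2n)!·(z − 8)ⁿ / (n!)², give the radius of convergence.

By the ratio test, |a_{n+1}/a_n| = (2n+1)·(2n+2)/(n+1)² → 4.
Convergence for |z − 8| · 4 < 1, i.e. |z − 8| < 1/4. So R = 1/4.

R = 1/4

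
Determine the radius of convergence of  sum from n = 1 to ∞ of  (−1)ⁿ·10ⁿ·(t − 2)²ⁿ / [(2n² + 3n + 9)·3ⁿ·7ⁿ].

R = √210/10

Ratio test: |a_{n+1}/a_n| = [(2n² + 3n + 9)/(2(n+1)² + 3(n+1) + 9)] · 10/(3·7) → 10/21 as n → ∞.
Since the exponent of (t − 2) increases by 2 each term, convergence requires |t − 2|² < 21/10, hence R = √210/10.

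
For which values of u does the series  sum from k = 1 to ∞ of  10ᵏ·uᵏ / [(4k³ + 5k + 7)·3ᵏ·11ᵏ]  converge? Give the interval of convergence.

Apply the ratio test: |a_{k+1}| / |a_k| = [(4k³ + 5k + 7)/(4(k+1)³ + 5(k+1) + 7)] · 10/(3·11), which tends to 10/33 as k → ∞.
Convergence for |u| · 10/33 < 1, i.e. |u| < 33/10. So R = 33/10.
At u = 33/10: the terms are on the order of 1/k³, so the series converges absolutely by comparison with the p-series (p = 3 > 1).
Endpoint u = -33/10: the series is dominated by a constant times Σ 1/k³, which converges (p = 3 > 1).

[-33/10, 33/10]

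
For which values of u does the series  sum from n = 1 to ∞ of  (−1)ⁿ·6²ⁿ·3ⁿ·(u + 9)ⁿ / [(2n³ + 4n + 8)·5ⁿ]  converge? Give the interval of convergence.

[-977/108, -967/108]

By the ratio test, |a_{n+1}/a_n| = [(2n³ + 4n + 8)/(2(n+1)³ + 4(n+1) + 8)] · 36·3/5 → 108/5.
Convergence for |u + 9| · 108/5 < 1, i.e. |u + 9| < 5/108. So R = 5/108.
When u = -967/108, absolute convergence follows by limit comparison with Σ 1/n³.
At u = -977/108: the series is dominated by a constant times Σ 1/n³, which converges (p = 3 > 1).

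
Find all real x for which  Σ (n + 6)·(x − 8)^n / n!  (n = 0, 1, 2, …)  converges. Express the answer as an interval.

(−∞, ∞)

Apply the ratio test: |a_{n+1}| / |a_n| = ((n+1) + 6)/(n + 6) · 1/(n+1), which tends to 0 as n → ∞.
The limit is 0, so the series converges for all x; R = ∞.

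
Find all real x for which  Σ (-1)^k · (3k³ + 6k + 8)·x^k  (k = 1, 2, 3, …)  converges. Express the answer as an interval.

(-1, 1)

Apply the ratio test: |a_{k+1}| / |a_k| = (3(k+1)³ + 6(k+1) + 8)/(3k³ + 6k + 8), which tends to 1 as k → ∞.
Convergence for |x| < 1, so R = 1.
Check x = 1: the k-th term does not approach 0; divergence by the term test.
Endpoint x = -1: the terms have absolute value of order k³, which does not tend to 0, so the series diverges by the divergence test.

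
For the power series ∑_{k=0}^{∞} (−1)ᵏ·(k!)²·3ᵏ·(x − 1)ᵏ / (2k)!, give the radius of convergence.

R = 4/3

Ratio test: |a_{k+1}/a_k| = (k+1)²/[(2k+1)·(2k+2)] · 3 → 3/4 as k → ∞.
Convergence for |x − 1| · 3/4 < 1, i.e. |x − 1| < 4/3. So R = 4/3.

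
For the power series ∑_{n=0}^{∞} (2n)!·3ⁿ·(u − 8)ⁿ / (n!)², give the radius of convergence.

Apply the ratio test: |a_{n+1}| / |a_n| = (2n+1)·(2n+2)/(n+1)² · 3, which tends to 12 as n → ∞.
Convergence for |u − 8| · 12 < 1, i.e. |u − 8| < 1/12. So R = 1/12.

R = 1/12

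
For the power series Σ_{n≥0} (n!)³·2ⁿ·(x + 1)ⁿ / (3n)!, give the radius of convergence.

Ratio test: |a_{n+1}/a_n| = (n+1)³/[(3n+1)·(3n+2)·(3n+3)] · 2 → 2/27 as n → ∞.
The series converges when 2/27 · |x + 1| < 1, giving R = 27/2.

R = 27/2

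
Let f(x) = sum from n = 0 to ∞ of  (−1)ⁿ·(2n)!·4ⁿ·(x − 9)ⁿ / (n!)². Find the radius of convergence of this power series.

By the ratio test, |a_{n+1}/a_n| = (2n+1)·(2n+2)/(n+1)² · 4 → 16.
Thus R = 1/(16) = 1/16.

R = 1/16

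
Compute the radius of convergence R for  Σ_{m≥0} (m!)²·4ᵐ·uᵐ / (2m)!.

Ratio test: |a_{m+1}/a_m| = (m+1)²/[(2m+1)·(2m+2)] · 4 → 1 as m → ∞.
Convergence for |u| < 1, so R = 1.

R = 1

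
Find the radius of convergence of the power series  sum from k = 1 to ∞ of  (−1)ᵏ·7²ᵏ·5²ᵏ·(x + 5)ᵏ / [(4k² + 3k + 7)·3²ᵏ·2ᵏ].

By the ratio test, |a_{k+1}/a_k| = [(4k² + 3k + 7)/(4(k+1)² + 3(k+1) + 7)] · 49·25/(9·2) → 1225/18.
Hence the series converges for |x + 5| < 1/(1225/18) = 18/1225, so the radius of convergence is 18/1225.

R = 18/1225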